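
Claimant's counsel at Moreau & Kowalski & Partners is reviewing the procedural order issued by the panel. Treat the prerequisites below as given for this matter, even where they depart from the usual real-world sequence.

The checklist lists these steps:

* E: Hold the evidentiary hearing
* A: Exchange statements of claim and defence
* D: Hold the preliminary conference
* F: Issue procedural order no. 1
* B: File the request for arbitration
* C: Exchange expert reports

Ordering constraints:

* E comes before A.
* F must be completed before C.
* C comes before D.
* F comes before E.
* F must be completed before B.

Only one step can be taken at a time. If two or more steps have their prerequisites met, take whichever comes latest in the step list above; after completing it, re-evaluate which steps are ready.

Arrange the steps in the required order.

F → C → B → D → E → A

F is the only step with nothing outstanding, so it goes first.
C, B and E are all available; C is listed later → C.
D now also ready, so the ready set is {B, D, E}; B is listed later → B.
D and E are both available; D is listed later → D.
Next only E has its prerequisites met → E.
That leaves A as the only ready step → A.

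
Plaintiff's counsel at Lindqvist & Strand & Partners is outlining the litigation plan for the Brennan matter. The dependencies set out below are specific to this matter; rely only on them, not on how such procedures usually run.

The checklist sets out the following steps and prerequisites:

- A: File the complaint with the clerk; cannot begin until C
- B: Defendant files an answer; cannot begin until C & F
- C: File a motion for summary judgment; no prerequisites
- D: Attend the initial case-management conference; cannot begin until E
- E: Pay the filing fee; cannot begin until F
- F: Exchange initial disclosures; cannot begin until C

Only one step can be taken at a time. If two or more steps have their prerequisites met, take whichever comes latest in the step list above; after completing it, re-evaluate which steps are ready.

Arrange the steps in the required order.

C is the only step with nothing outstanding, so it goes first.
Ready: F and A. F is listed later → F.
E and B now also ready, so the ready set is {E, B, A}; E is listed later → E.
D, B and A are all available; D is listed later → D.
Ready: B and A. B is listed later → B.
Next only A has its prerequisites met → A.

C, F, E, D, B, A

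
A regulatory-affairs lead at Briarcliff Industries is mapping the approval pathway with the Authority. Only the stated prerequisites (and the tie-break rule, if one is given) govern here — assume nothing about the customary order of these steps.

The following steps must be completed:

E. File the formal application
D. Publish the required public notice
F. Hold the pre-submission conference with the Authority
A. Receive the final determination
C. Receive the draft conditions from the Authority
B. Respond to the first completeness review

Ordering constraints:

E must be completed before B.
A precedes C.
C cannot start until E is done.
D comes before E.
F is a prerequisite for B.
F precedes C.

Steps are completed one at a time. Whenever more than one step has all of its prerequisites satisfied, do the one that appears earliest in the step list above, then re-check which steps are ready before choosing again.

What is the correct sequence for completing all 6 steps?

D → E → F → A → C → B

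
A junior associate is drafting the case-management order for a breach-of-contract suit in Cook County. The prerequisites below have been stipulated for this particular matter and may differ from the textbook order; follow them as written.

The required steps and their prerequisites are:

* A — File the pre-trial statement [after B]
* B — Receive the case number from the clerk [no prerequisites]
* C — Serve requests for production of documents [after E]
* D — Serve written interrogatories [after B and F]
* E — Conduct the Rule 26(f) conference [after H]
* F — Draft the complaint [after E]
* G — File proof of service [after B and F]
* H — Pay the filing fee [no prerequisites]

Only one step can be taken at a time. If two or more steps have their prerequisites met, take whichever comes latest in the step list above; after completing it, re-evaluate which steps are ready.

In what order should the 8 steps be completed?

H → E → F → C → B → G → D → A

H and B have no prerequisites; H is listed later, so H is first.
Now E and B have their prerequisites met. E is listed later, so E next.
F and C now also ready, so the ready set is {F, C, B}; F is listed later → F.
C and B are both available; C is listed later → C.
Next only B has its prerequisites met → B.
Now G, D and A have their prerequisites met. G is listed later, so G next.
Ready: D and A. D is listed later → D.
A needed B, now all done → A.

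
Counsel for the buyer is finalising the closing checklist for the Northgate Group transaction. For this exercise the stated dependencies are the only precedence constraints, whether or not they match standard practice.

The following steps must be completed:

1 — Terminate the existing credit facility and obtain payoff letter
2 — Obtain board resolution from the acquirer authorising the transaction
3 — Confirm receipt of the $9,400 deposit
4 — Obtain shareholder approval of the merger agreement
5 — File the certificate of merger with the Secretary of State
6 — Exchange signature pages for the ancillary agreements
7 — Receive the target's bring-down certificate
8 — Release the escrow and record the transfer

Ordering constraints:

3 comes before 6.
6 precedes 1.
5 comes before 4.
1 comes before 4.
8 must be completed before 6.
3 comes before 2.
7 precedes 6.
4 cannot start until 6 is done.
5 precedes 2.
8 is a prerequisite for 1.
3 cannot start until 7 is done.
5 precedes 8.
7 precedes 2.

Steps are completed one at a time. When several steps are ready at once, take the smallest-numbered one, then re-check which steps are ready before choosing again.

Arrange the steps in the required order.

5, 7, 3, 2, 8, 6, 1, 4

Nothing is required for 5 and 7. 5 has the earlier label → 5 first.
7 and 8 are both available; 7 has the earlier label → 7.
Now 3 and 8 have their prerequisites met. 3 has the earlier label, so 3 next.
Ready: 2 and 8. 2 has the earlier label → 2.
Next only 8 has its prerequisites met → 8.
Next only 6 has its prerequisites met → 6.
1 needed 6 and 8, now all done → 1.
That leaves 4 as the only ready step → 4.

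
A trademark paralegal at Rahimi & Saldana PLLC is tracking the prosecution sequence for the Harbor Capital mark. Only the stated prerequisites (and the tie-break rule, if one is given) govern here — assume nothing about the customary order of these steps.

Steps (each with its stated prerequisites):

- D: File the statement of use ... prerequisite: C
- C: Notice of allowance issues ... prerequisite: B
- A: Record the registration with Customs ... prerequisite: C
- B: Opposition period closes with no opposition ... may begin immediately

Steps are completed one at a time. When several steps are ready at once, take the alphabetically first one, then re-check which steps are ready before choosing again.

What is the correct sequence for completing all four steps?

Only B has no prerequisites, so it is first.
C needed B, now all done → C.
Now A and D have their prerequisites met. A has the earlier label, so A next.
Next only D has its prerequisites met → D.

B → C → A → D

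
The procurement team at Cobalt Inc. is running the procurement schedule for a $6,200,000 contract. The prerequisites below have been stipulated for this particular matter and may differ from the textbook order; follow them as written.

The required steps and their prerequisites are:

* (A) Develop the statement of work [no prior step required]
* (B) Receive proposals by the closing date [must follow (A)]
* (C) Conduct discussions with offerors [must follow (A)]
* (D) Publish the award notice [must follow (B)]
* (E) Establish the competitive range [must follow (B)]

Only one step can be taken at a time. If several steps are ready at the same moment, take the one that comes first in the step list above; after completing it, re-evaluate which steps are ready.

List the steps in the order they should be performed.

(A), (B), (C), (D), (E)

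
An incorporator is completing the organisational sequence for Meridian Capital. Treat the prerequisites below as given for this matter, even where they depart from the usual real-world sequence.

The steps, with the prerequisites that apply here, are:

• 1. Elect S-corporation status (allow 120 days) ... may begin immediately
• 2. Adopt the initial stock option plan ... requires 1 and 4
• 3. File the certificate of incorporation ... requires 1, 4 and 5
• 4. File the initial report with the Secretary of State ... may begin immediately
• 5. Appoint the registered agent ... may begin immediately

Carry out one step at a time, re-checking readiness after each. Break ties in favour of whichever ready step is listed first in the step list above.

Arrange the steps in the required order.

1, 4 and 5 have no prerequisites; 1 is listed earlier, so 1 is first.
Ready: 4 and 5. 4 is listed earlier → 4.
2 and 5 are both available; 2 is listed earlier → 2.
5 is the only step now ready → 5.
That leaves 3 as the only ready step → 3.

1, 4, 2, 5, 3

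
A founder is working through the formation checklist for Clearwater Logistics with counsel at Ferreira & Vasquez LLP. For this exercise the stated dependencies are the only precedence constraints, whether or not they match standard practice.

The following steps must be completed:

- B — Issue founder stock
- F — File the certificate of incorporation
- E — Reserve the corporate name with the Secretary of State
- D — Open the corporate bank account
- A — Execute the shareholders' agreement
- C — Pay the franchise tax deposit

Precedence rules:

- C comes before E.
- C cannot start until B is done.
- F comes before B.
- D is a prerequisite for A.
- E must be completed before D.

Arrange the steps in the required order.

F, B, C, E, D, A

F has no prerequisites → F first.
Next only B has its prerequisites met → B.
Next only C has its prerequisites met → C.
E needed C, now all done → E.
D is the only step now ready → D.
A needed D, now all done → A.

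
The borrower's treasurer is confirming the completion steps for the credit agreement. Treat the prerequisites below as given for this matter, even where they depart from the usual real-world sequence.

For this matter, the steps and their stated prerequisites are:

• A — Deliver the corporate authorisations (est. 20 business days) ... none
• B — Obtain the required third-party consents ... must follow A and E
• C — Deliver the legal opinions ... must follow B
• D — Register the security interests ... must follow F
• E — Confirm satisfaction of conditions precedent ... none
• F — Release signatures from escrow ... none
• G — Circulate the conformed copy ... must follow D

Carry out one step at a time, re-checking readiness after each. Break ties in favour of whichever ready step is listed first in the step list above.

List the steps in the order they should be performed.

A, E, B, C, F, D, G

Nothing is required for A, E and F. A is listed earlier → A first.
Now E and F have their prerequisites met. E is listed earlier, so E next.
B and F are both available; B is listed earlier → B.
C and F are both available; C is listed earlier → C.
F is the only step now ready → F.
D is the only step now ready → D.
G needed D, now all done → G.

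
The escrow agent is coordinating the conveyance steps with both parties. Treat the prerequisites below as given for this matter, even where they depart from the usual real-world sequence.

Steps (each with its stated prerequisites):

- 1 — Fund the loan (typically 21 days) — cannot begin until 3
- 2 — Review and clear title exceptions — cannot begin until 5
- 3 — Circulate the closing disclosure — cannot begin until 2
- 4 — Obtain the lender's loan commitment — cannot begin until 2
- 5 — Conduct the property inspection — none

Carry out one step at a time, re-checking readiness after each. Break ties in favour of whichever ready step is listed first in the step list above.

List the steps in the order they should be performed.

5, 2, 3, 1, 4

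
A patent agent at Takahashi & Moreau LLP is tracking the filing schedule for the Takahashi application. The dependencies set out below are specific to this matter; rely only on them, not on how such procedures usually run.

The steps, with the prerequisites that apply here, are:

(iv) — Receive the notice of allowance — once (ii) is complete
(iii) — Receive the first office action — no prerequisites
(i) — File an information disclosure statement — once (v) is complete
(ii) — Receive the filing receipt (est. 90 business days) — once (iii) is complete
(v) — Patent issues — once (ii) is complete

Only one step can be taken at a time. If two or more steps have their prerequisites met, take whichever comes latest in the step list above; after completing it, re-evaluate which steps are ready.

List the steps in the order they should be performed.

Only (iii) has no prerequisites, so it is first.
(ii) needed (iii), now all done → (ii).
Ready: (v) and (iv). (v) is listed later → (v).
(i) now also ready, so the ready set is {(i), (iv)}; (i) is listed later → (i).
(iv) needed (ii), now all done → (iv).

(iii), (ii), (v), (i), (iv)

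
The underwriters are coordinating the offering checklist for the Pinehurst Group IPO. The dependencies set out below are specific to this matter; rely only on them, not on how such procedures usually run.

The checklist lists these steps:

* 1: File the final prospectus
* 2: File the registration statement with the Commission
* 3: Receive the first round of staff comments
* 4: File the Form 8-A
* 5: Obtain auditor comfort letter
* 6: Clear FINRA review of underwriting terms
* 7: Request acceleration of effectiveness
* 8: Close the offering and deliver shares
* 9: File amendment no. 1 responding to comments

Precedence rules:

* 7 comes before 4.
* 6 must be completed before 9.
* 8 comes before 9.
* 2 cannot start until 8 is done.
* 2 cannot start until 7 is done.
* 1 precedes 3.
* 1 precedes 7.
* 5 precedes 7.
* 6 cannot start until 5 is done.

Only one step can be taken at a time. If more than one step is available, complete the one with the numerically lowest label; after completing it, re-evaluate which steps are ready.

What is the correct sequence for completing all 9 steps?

1, 5 and 8 have no prerequisites; 1 has the earlier label, so 1 is first.
Ready: 3, 5 and 8. 3 has the earlier label → 3.
5 and 8 are both available; 5 has the earlier label → 5.
6, 7 and 8 are all available; 6 has the earlier label → 6.
Now 7 and 8 have their prerequisites met. 7 has the earlier label, so 7 next.
Ready: 4 and 8. 4 has the earlier label → 4.
That leaves 8 as the only ready step → 8.
Now 2 and 9 have their prerequisites met. 2 has the earlier label, so 2 next.
9 needed 6 and 8, now all done → 9.

1 → 3 → 5 → 6 → 7 → 4 → 8 → 2 → 9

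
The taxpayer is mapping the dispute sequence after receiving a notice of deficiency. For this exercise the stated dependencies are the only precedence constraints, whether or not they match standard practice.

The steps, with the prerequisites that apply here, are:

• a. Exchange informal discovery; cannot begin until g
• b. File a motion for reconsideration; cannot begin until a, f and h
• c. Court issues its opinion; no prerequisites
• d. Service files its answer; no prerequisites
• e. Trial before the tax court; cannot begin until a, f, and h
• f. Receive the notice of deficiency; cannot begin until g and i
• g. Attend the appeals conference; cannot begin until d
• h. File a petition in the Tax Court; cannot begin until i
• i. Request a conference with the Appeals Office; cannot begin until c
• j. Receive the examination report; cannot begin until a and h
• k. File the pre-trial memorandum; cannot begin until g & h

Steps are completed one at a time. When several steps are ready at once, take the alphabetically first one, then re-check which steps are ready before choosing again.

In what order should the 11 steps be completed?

c d g a i f h b e j k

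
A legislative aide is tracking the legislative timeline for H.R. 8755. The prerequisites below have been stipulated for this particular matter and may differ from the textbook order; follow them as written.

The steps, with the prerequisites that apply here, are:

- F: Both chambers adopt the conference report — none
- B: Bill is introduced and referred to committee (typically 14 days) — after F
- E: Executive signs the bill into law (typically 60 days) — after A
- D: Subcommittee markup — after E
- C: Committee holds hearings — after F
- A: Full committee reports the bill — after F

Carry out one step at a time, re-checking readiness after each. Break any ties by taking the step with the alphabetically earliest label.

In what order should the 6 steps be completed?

F has no prerequisites → F first.
A, B and C are all available; A has the earlier label → A.
E now also ready, so the ready set is {B, C, E}; B has the earlier label → B.
Now C and E have their prerequisites met. C has the earlier label, so C next.
E is the only step now ready → E.
D is the only step now ready → D.

F → A → B → C → E → D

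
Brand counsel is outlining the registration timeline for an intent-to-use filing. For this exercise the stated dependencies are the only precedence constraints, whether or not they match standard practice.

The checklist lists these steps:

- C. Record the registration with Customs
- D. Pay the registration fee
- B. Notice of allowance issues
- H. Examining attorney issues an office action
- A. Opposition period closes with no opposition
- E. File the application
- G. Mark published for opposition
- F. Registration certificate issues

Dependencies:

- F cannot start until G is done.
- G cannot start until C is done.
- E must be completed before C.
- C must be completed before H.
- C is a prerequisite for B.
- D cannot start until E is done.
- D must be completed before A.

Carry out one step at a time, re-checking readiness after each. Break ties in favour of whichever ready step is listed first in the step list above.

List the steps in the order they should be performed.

E C D B H A G F

E is the only step with nothing outstanding, so it goes first.
Now C and D have their prerequisites met. C is listed earlier, so C next.
B, H and G now also ready, so the ready set is {D, B, H, G}; D is listed earlier → D.
B, H, A and G are all available; B is listed earlier → B.
Now H, A and G have their prerequisites met. H is listed earlier, so H next.
Now A and G have their prerequisites met. A is listed earlier, so A next.
Next only G has its prerequisites met → G.
F is the only step now ready → F.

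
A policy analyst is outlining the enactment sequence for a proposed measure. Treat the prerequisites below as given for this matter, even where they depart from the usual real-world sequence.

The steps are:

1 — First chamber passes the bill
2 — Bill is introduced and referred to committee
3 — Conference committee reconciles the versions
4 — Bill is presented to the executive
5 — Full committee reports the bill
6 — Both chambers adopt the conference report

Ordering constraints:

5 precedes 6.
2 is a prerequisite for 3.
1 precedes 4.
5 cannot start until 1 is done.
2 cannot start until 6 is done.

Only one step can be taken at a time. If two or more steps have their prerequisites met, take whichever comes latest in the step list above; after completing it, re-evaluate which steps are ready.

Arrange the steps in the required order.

Only 1 has no prerequisites, so it is first.
5 and 4 are both available; 5 is listed later → 5.
6 now also ready, so the ready set is {6, 4}; 6 is listed later → 6.
2 now also ready, so the ready set is {4, 2}; 4 is listed later → 4.
2 needed 6, now all done → 2.
3 needed 2, now all done → 3.

1, 5, 6, 4, 2, 3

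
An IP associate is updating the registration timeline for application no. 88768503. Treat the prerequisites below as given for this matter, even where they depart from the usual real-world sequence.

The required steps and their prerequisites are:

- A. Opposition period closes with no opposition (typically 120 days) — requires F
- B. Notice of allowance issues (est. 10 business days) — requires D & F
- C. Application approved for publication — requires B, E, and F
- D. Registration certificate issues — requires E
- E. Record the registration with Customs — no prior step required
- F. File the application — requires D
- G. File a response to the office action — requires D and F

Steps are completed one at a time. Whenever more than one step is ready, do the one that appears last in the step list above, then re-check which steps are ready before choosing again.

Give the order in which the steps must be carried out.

E is the only step with nothing outstanding, so it goes first.
Next only D has its prerequisites met → D.
F is the only step now ready → F.
Ready: G, B and A. G is listed later → G.
Ready: B and A. B is listed later → B.
C and A are both available; C is listed later → C.
A is the only step now ready → A.

E, D, F, G, B, C, A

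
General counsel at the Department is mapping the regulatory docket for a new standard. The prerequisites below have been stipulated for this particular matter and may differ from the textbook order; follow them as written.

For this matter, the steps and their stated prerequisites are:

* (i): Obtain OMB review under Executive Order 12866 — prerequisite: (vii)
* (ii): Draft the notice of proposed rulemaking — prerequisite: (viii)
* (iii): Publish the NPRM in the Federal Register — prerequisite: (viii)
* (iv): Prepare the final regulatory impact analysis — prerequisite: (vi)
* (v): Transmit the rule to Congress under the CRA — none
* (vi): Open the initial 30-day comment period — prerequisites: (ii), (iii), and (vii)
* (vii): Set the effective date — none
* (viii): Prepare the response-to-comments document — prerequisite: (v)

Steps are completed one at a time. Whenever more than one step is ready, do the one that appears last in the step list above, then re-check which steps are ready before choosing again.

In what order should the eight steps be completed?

(vii) → (v) → (viii) → (iii) → (ii) → (vi) → (iv) → (i)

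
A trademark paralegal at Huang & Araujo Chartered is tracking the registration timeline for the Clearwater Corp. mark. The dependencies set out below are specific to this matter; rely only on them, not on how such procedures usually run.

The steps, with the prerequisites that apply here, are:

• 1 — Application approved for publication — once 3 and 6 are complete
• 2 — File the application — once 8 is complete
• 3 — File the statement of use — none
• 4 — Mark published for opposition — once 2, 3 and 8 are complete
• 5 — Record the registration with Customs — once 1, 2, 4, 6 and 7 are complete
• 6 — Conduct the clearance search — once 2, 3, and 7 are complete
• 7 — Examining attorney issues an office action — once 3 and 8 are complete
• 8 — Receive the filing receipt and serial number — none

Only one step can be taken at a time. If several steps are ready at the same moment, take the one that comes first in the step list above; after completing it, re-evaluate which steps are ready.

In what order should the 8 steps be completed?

3 and 8 have no prerequisites; 3 is listed earlier, so 3 is first.
8 is the only step now ready → 8.
2 and 7 are both available; 2 is listed earlier → 2.
4 now also ready, so the ready set is {4, 7}; 4 is listed earlier → 4.
7 is the only step now ready → 7.
6 needed 2, 3 and 7, now all done → 6.
1 needed 3 and 6, now all done → 1.
5 needed 1, 2, 4, 6 and 7, now all done → 5.

3, 8, 2, 4, 7, 6, 1, 5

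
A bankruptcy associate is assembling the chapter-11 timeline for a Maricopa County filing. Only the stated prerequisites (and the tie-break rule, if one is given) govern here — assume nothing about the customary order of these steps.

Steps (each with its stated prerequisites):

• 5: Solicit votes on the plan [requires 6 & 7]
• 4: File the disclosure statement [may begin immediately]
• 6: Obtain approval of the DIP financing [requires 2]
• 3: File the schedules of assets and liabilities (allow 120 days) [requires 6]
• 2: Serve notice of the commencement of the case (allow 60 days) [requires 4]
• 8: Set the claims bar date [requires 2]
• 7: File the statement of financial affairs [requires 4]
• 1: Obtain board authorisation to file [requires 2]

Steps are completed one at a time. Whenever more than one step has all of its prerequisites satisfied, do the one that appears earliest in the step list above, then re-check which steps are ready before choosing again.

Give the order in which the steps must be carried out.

Only 4 has no prerequisites, so it is first.
Ready: 2 and 7. 2 is listed earlier → 2.
6, 8 and 1 now also ready, so the ready set is {6, 8, 7, 1}; 6 is listed earlier → 6.
Now 3, 8, 7 and 1 have their prerequisites met. 3 is listed earlier, so 3 next.
8, 7 and 1 are all available; 8 is listed earlier → 8.
Ready: 7 and 1. 7 is listed earlier → 7.
Now 5 and 1 have their prerequisites met. 5 is listed earlier, so 5 next.
1 is the only step now ready → 1.

4, 2, 6, 3, 8, 7, 5, 1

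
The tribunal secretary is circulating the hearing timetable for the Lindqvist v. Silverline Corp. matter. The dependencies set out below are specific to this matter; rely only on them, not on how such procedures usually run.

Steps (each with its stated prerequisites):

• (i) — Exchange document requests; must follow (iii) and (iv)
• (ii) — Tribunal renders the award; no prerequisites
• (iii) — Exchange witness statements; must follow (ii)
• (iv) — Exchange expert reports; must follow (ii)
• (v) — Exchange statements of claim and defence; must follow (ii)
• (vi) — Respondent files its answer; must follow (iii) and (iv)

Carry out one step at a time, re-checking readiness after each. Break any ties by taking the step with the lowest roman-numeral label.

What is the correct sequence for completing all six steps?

Only (ii) has no prerequisites, so it is first.
Now (iii), (iv) and (v) have their prerequisites met. (iii) has the earlier label, so (iii) next.
Ready: (iv) and (v). (iv) has the earlier label → (iv).
(i), (v) and (vi) are all available; (i) has the earlier label → (i).
Ready: (v) and (vi). (v) has the earlier label → (v).
Next only (vi) has its prerequisites met → (vi).

(ii) → (iii) → (iv) → (i) → (v) → (vi)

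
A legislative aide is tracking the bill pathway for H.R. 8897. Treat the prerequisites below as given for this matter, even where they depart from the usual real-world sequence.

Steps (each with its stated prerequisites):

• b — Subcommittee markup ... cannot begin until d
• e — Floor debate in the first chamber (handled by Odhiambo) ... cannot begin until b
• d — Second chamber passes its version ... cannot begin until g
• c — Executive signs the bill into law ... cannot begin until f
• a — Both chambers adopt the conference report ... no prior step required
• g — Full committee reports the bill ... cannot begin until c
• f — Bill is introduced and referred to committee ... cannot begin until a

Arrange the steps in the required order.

a, f, c, g, d, b, e

Only a has no prerequisites, so it is first.
Next only f has its prerequisites met → f.
c needed f, now all done → c.
Next only g has its prerequisites met → g.
d needed g, now all done → d.
b needed d, now all done → b.
That leaves e as the only ready step → e.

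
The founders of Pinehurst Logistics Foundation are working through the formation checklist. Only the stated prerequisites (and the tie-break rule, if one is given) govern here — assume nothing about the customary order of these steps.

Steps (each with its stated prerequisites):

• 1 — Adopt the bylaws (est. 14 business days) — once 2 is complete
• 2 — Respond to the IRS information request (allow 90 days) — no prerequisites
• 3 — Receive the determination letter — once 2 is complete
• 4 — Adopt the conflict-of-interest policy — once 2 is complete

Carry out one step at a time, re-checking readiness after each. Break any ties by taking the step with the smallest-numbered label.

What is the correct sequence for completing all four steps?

2 1 3 4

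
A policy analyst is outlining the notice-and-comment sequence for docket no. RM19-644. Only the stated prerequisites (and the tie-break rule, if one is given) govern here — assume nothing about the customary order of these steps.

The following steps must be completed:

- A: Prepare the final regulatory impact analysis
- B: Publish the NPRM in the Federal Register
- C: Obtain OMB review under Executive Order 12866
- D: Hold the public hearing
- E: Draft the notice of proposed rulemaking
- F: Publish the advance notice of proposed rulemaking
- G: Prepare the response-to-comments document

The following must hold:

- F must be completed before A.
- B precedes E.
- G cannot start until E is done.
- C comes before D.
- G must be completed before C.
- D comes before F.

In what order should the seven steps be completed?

Only B has no prerequisites, so it is first.
That leaves E as the only ready step → E.
That leaves G as the only ready step → G.
That leaves C as the only ready step → C.
D is the only step now ready → D.
F needed D, now all done → F.
A needed F, now all done → A.

B E G C D F A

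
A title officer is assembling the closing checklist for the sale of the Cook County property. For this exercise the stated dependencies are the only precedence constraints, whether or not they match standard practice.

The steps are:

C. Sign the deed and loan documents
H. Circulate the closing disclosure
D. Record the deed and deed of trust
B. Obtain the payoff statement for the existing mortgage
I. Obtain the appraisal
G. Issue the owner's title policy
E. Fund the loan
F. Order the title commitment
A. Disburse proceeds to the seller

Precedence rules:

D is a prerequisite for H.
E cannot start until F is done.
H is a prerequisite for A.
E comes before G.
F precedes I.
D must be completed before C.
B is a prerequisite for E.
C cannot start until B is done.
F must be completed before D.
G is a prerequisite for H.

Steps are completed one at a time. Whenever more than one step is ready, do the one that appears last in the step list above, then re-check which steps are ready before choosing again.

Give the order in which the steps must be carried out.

F → I → B → E → G → D → H → A → C

Nothing is required for F and B. F is listed later → F first.
I and D now also ready, so the ready set is {I, B, D}; I is listed later → I.
Ready: B and D. B is listed later → B.
Ready: E and D. E is listed later → E.
G now also ready, so the ready set is {G, D}; G is listed later → G.
Next only D has its prerequisites met → D.
Now H and C have their prerequisites met. H is listed later, so H next.
Ready: A and C. A is listed later → A.
C needed B and D, now all done → C.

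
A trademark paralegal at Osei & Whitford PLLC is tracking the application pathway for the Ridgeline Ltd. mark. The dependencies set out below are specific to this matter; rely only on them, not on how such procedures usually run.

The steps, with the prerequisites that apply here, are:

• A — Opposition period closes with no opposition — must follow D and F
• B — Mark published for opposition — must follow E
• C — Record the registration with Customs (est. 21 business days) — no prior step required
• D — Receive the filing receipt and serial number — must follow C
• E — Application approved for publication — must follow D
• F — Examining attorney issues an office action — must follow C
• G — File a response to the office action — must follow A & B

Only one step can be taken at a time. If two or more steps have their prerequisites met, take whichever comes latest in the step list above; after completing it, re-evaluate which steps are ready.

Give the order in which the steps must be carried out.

Only C has no prerequisites, so it is first.
Ready: F and D. F is listed later → F.
D needed C, now all done → D.
Ready: E and A. E is listed later → E.
Ready: B and A. B is listed later → B.
A needed F and D, now all done → A.
Next only G has its prerequisites met → G.

C → F → D → E → B → A → G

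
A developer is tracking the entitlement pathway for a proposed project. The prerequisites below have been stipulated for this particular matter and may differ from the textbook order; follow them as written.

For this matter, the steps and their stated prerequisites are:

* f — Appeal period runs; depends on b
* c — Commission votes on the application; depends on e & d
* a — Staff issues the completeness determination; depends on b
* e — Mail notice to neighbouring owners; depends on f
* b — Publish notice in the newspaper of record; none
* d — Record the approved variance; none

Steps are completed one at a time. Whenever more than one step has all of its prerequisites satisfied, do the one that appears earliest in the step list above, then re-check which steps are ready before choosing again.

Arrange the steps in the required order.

Nothing is required for b and d. b is listed earlier → b first.
f and a now also ready, so the ready set is {f, a, d}; f is listed earlier → f.
Now a, e and d have their prerequisites met. a is listed earlier, so a next.
Ready: e and d. e is listed earlier → e.
Next only d has its prerequisites met → d.
That leaves c as the only ready step → c.

b, f, a, e, d, c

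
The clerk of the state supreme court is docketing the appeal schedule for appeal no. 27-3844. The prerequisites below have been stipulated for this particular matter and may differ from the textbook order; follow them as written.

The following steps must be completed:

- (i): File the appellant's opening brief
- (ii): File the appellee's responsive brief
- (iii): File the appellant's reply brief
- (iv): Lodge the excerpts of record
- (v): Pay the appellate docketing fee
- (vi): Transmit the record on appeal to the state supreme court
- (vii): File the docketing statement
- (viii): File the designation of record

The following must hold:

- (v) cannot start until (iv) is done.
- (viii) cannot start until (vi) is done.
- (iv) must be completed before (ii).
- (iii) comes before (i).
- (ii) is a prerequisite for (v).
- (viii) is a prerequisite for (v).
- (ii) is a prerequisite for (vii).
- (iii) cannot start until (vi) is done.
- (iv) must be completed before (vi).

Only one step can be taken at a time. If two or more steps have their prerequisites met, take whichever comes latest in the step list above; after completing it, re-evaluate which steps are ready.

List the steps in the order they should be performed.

(iv) has no prerequisites → (iv) first.
Ready: (vi) and (ii). (vi) is listed later → (vi).
Now (viii), (iii) and (ii) have their prerequisites met. (viii) is listed later, so (viii) next.
(iii) and (ii) are both available; (iii) is listed later → (iii).
(i) now also ready, so the ready set is {(ii), (i)}; (ii) is listed later → (ii).
Now (vii), (v) and (i) have their prerequisites met. (vii) is listed later, so (vii) next.
Ready: (v) and (i). (v) is listed later → (v).
(i) is the only step now ready → (i).

(iv) → (vi) → (viii) → (iii) → (ii) → (vii) → (v) → (i)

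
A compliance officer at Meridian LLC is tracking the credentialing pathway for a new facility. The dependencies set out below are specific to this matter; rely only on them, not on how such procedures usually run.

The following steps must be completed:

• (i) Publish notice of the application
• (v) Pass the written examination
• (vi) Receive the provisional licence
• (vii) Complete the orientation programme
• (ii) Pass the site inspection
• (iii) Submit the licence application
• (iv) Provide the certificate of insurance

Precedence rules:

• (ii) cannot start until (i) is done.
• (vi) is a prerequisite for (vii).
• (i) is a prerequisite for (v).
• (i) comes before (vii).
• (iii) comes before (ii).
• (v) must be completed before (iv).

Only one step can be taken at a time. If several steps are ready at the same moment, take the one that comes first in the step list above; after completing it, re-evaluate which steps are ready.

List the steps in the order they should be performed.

(i) (v) (vi) (vii) (iii) (ii) (iv)

Nothing is required for (i), (vi) and (iii). (i) is listed earlier → (i) first.
Ready: (v), (vi) and (iii). (v) is listed earlier → (v).
Now (vi), (iii) and (iv) have their prerequisites met. (vi) is listed earlier, so (vi) next.
Ready: (vii), (iii) and (iv). (vii) is listed earlier → (vii).
(iii) and (iv) are both available; (iii) is listed earlier → (iii).
Now (ii) and (iv) have their prerequisites met. (ii) is listed earlier, so (ii) next.
That leaves (iv) as the only ready step → (iv).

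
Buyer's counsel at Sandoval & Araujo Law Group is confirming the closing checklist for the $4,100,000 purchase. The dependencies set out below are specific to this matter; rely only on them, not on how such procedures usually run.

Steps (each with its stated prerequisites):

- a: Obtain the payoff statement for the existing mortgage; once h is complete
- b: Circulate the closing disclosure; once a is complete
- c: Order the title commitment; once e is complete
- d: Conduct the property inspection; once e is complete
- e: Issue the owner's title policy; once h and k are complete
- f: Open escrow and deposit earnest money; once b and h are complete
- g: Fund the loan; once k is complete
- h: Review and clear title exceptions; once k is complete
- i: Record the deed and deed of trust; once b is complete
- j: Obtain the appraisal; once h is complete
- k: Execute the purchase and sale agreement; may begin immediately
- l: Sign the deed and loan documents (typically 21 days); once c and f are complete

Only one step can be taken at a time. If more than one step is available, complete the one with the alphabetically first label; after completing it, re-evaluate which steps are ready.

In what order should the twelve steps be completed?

k is the only step with nothing outstanding, so it goes first.
g and h are both available; g has the earlier label → g.
h is the only step now ready → h.
a, e and j are all available; a has the earlier label → a.
b now also ready, so the ready set is {b, e, j}; b has the earlier label → b.
Now e, f, i and j have their prerequisites met. e has the earlier label, so e next.
c, d, f, i and j are all available; c has the earlier label → c.
Now d, f, i and j have their prerequisites met. d has the earlier label, so d next.
Ready: f, i and j. f has the earlier label → f.
l now also ready, so the ready set is {i, j, l}; i has the earlier label → i.
j and l are both available; j has the earlier label → j.
Next only l has its prerequisites met → l.

k, g, h, a, b, e, c, d, f, i, j, l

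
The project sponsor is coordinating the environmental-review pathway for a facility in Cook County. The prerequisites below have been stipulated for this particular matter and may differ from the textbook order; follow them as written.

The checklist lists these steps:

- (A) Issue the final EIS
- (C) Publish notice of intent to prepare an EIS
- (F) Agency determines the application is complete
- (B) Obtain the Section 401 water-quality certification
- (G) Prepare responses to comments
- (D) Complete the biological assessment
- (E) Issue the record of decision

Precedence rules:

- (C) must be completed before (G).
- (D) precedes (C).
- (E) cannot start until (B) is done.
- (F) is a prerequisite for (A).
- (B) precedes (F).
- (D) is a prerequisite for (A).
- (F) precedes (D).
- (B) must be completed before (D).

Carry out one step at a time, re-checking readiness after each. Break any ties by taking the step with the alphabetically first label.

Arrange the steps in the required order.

(B) → (E) → (F) → (D) → (A) → (C) → (G)

Only (B) has no prerequisites, so it is first.
Ready: (E) and (F). (E) has the earlier label → (E).
(F) needed (B), now all done → (F).
Next only (D) has its prerequisites met → (D).
(A) and (C) are both available; (A) has the earlier label → (A).
(C) needed (D), now all done → (C).
That leaves (G) as the only ready step → (G).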